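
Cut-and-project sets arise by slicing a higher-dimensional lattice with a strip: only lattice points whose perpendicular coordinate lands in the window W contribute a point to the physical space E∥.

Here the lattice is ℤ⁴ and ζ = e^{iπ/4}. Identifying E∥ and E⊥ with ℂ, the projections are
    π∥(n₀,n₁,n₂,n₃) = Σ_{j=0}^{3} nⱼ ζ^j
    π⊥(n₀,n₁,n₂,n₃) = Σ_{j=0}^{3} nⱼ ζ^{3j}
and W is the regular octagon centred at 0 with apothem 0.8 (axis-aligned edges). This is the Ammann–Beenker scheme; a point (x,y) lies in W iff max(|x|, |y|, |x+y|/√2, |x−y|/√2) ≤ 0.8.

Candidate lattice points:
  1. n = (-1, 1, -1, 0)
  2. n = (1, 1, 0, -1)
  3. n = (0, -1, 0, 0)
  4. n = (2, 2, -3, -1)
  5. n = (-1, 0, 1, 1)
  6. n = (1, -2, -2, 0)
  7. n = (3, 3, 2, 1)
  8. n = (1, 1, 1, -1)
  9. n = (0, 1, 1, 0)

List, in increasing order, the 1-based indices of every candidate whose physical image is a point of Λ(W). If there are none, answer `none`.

π⊥(n) = n₀ + n₁ζ³ + n₂ζ⁶ + n₃ζ⁹ where ζ = e^{iπ/4}.
candidate 1: n = (-1, 1, -1, 0) → π⊥ ≈ (-1.707107, +1.707107); max(|x|,|y|,|x±y|/√2) = 2.414214 > 0.8 ⇒ ∉ W
candidate 2: n = (1, 1, 0, -1) → π⊥ ≈ (-0.414214, +0.000000); max(|x|,|y|,|x±y|/√2) = 0.414214 ≤ 0.8 ⇒ ∈ W
candidate 3: n = (0, -1, 0, 0) → π⊥ ≈ (+0.707107, -0.707107); max(|x|,|y|,|x±y|/√2) = 1.000000 > 0.8 ⇒ ∉ W
candidate 4: n = (2, 2, -3, -1) → π⊥ ≈ (-0.121320, +3.707107); max(|x|,|y|,|x±y|/√2) = 3.707107 > 0.8 ⇒ ∉ W
candidate 5: n = (-1, 0, 1, 1) → π⊥ ≈ (-0.292893, -0.292893); max(|x|,|y|,|x±y|/√2) = 0.414214 ≤ 0.8 ⇒ ∈ W
candidate 6: n = (1, -2, -2, 0) → π⊥ ≈ (+2.414214, +0.585786); max(|x|,|y|,|x±y|/√2) = 2.414214 > 0.8 ⇒ ∉ W
candidate 7: n = (3, 3, 2, 1) → π⊥ ≈ (+1.585786, +0.828427); max(|x|,|y|,|x±y|/√2) = 1.707107 > 0.8 ⇒ ∉ W
candidate 8: n = (1, 1, 1, -1) → π⊥ ≈ (-0.414214, -1.000000); max(|x|,|y|,|x±y|/√2) = 1.000000 > 0.8 ⇒ ∉ W
candidate 9: n = (0, 1, 1, 0) → π⊥ ≈ (-0.707107, -0.292893); max(|x|,|y|,|x±y|/√2) = 0.707107 ≤ 0.8 ⇒ ∈ W

2, 5, 9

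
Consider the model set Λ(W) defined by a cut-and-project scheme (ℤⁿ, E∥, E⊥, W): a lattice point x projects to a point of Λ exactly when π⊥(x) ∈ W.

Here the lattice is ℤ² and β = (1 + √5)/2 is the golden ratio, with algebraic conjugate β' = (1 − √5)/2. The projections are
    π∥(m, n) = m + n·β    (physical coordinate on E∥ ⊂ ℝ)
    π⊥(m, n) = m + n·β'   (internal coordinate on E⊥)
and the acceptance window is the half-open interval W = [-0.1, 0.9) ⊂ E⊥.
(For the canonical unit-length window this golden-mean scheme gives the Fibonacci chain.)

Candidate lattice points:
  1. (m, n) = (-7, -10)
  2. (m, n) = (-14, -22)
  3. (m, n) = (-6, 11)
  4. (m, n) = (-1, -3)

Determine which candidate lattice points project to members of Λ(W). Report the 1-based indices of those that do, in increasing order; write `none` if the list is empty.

4

β' = (1−√5)/2 ≈ -0.618034.
#1 (-7,-10): internal coord -7 + (-10)·β' = -0.819660; -0.819660 ∉ [-0.1, 0.9) → out
#2 (-14,-22): internal coord -14 + (-22)·β' = -0.403252; -0.403252 ∉ [-0.1, 0.9) → out
#3 (-6,11): internal coord -6 + (11)·β' = -12.798374; -12.798374 ∉ [-0.1, 0.9) → out
#4 (-1,-3): internal coord -1 + (-3)·β' = +0.854102; +0.854102 ∈ [-0.1, 0.9) → IN Λ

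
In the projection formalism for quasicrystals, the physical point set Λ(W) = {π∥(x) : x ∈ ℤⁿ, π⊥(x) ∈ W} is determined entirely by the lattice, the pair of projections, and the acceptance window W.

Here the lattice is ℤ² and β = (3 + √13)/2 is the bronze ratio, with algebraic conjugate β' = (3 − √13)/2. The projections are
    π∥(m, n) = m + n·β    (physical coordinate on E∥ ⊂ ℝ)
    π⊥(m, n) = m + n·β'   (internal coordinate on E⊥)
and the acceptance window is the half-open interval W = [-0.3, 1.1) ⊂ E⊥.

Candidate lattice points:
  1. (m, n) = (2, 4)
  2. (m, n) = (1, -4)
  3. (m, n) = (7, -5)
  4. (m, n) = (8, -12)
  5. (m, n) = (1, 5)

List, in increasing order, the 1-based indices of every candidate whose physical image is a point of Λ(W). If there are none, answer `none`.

1

β' = (3−√13)/2 ≈ -0.302776.
[1] lift (2,4): star map gives 0.788897; window check -0.3 ≤ 0.788897 < 1.1 is true → IN Λ
[2] lift (1,-4): star map gives 2.211103; window check -0.3 ≤ 2.211103 < 1.1 is false → out
[3] lift (7,-5): star map gives 8.513878; window check -0.3 ≤ 8.513878 < 1.1 is false → out
[4] lift (8,-12): star map gives 11.633308; window check -0.3 ≤ 11.633308 < 1.1 is false → out
[5] lift (1,5): star map gives -0.513878; window check -0.3 ≤ -0.513878 < 1.1 is false → out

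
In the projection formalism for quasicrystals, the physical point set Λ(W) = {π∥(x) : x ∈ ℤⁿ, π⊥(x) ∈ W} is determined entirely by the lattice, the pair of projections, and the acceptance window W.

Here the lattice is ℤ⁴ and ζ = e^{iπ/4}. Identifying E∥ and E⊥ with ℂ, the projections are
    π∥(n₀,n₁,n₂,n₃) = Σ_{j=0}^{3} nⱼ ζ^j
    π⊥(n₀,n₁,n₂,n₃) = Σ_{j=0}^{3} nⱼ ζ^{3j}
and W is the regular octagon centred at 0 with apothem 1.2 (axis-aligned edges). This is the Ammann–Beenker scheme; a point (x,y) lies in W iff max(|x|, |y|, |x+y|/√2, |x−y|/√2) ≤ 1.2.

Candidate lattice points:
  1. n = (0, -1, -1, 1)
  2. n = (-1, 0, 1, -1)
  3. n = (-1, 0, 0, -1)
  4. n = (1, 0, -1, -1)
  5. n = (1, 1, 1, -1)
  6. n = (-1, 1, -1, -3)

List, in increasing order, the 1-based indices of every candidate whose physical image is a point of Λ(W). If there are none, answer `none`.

With ζ = e^{iπ/4} the internal vectors are ζ^0,ζ^3,ζ^6,ζ^9.
#1 (0, -1, -1, 1): internal (1.4142, 1.0000); octagon support 1.7071 vs apothem 1.2 → ∉ W
#2 (-1, 0, 1, -1): internal (-1.7071, -1.7071); octagon support 2.4142 vs apothem 1.2 → ∉ W
#3 (-1, 0, 0, -1): internal (-1.7071, -0.7071); octagon support 1.7071 vs apothem 1.2 → ∉ W
#4 (1, 0, -1, -1): internal (0.2929, 0.2929); octagon support 0.4142 vs apothem 1.2 → ∈ W
#5 (1, 1, 1, -1): internal (-0.4142, -1.0000); octagon support 1.0000 vs apothem 1.2 → ∈ W
#6 (-1, 1, -1, -3): internal (-3.8284, -0.4142); octagon support 3.8284 vs apothem 1.2 → ∉ W

4, 5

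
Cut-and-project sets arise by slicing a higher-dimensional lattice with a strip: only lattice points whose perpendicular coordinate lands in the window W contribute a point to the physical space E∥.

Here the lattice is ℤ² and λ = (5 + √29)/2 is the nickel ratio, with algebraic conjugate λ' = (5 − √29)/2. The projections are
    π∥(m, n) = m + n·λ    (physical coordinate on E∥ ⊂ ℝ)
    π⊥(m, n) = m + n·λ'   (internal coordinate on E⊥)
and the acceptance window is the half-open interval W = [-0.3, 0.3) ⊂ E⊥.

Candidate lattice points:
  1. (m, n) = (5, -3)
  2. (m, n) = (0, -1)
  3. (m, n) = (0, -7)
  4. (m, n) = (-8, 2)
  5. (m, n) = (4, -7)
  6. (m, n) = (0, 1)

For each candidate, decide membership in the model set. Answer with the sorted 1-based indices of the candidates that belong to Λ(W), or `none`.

2, 6

λ' = (5−√29)/2 ≈ -0.19258.
candidate 1: (m,n)=(5,-3) → π∥ = 5-3·λ ≈ -10.57775, π⊥ = 5-3·λ' ≈ 5.57775 ∉ [-0.3, 0.3) ⇒ out
candidate 2: (m,n)=(0,-1) → π∥ = 0-1·λ ≈ -5.19258, π⊥ = 0-1·λ' ≈ 0.19258 ∈ [-0.3, 0.3) ⇒ IN Λ
candidate 3: (m,n)=(0,-7) → π∥ = 0-7·λ ≈ -36.34808, π⊥ = 0-7·λ' ≈ 1.34808 ∉ [-0.3, 0.3) ⇒ out
candidate 4: (m,n)=(-8,2) → π∥ = -8+2·λ ≈ 2.38516, π⊥ = -8+2·λ' ≈ -8.38516 ∉ [-0.3, 0.3) ⇒ out
candidate 5: (m,n)=(4,-7) → π∥ = 4-7·λ ≈ -32.34808, π⊥ = 4-7·λ' ≈ 5.34808 ∉ [-0.3, 0.3) ⇒ out
candidate 6: (m,n)=(0,1) → π∥ = 0+1·λ ≈ 5.19258, π⊥ = 0+1·λ' ≈ -0.19258 ∈ [-0.3, 0.3) ⇒ IN Λ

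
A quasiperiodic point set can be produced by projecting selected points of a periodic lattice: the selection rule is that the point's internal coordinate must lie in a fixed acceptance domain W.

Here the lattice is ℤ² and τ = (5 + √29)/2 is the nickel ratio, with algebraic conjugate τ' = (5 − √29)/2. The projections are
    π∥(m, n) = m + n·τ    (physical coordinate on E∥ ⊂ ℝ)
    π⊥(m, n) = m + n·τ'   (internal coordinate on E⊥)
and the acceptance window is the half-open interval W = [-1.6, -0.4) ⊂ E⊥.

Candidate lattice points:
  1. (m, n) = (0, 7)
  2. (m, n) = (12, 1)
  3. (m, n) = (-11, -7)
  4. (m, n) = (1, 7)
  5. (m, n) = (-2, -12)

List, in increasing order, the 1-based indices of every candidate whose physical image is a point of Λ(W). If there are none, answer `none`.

Numerically τ ≈ 5.1926 and τ' = −1/τ ≈ -0.1926.
#1 (0,7): internal coord 0 + (7)·τ' = -1.3481; -1.3481 ∈ [-1.6, -0.4) → IN Λ
#2 (12,1): internal coord 12 + (1)·τ' = +11.8074; +11.8074 ∉ [-1.6, -0.4) → out
#3 (-11,-7): internal coord -11 + (-7)·τ' = -9.6519; -9.6519 ∉ [-1.6, -0.4) → out
#4 (1,7): internal coord 1 + (7)·τ' = -0.3481; -0.3481 ∉ [-1.6, -0.4) → out
#5 (-2,-12): internal coord -2 + (-12)·τ' = +0.3110; +0.3110 ∉ [-1.6, -0.4) → out

1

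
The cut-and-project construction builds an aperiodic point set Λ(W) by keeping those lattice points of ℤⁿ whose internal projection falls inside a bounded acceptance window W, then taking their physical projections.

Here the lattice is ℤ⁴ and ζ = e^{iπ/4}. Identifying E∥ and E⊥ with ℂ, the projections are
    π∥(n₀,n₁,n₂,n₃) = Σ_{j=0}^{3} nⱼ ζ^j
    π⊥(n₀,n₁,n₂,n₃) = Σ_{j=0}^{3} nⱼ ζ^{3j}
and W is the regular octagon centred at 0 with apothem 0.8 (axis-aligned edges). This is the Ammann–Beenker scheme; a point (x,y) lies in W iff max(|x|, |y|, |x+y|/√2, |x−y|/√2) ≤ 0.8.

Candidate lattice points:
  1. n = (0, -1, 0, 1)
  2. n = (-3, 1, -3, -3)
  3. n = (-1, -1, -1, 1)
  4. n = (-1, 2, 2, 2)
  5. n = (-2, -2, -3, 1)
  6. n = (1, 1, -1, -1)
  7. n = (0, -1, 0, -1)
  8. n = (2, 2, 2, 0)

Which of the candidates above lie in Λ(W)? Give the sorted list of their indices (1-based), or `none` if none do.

none

π⊥(n) = n₀ + n₁ζ³ + n₂ζ⁶ + n₃ζ⁹ where ζ = e^{iπ/4}.
candidate 1: n = (0, -1, 0, 1) → π⊥ ≈ (+1.4142, +0.0000); max(|x|,|y|,|x±y|/√2) = 1.4142 > 0.8 ⇒ ∉ W
candidate 2: n = (-3, 1, -3, -3) → π⊥ ≈ (-5.8284, +1.5858); max(|x|,|y|,|x±y|/√2) = 5.8284 > 0.8 ⇒ ∉ W
candidate 3: n = (-1, -1, -1, 1) → π⊥ ≈ (+0.4142, +1.0000); max(|x|,|y|,|x±y|/√2) = 1.0000 > 0.8 ⇒ ∉ W
candidate 4: n = (-1, 2, 2, 2) → π⊥ ≈ (-1.0000, +0.8284); max(|x|,|y|,|x±y|/√2) = 1.2929 > 0.8 ⇒ ∉ W
candidate 5: n = (-2, -2, -3, 1) → π⊥ ≈ (+0.1213, +2.2929); max(|x|,|y|,|x±y|/√2) = 2.2929 > 0.8 ⇒ ∉ W
candidate 6: n = (1, 1, -1, -1) → π⊥ ≈ (-0.4142, +1.0000); max(|x|,|y|,|x±y|/√2) = 1.0000 > 0.8 ⇒ ∉ W
candidate 7: n = (0, -1, 0, -1) → π⊥ ≈ (+0.0000, -1.4142); max(|x|,|y|,|x±y|/√2) = 1.4142 > 0.8 ⇒ ∉ W
candidate 8: n = (2, 2, 2, 0) → π⊥ ≈ (+0.5858, -0.5858); max(|x|,|y|,|x±y|/√2) = 0.8284 > 0.8 ⇒ ∉ W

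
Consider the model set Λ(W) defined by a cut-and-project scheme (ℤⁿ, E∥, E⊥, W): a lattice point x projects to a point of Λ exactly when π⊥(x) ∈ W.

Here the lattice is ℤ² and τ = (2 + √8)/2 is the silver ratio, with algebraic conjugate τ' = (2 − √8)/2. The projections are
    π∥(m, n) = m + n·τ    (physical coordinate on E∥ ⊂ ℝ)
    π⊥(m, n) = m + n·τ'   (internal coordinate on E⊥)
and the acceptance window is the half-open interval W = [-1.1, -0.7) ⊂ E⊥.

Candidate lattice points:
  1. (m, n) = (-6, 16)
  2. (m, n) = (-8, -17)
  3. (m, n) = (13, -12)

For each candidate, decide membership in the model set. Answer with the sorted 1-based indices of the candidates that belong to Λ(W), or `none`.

2

τ' = (2−√8)/2 ≈ -0.41421.
candidate 1: (m,n)=(-6,16) → π∥ = -6+16·τ ≈ 32.62742, π⊥ = -6+16·τ' ≈ -12.62742 ∉ [-1.1, -0.7) ⇒ out
candidate 2: (m,n)=(-8,-17) → π∥ = -8-17·τ ≈ -49.04163, π⊥ = -8-17·τ' ≈ -0.95837 ∈ [-1.1, -0.7) ⇒ IN Λ
candidate 3: (m,n)=(13,-12) → π∥ = 13-12·τ ≈ -15.97056, π⊥ = 13-12·τ' ≈ 17.97056 ∉ [-1.1, -0.7) ⇒ out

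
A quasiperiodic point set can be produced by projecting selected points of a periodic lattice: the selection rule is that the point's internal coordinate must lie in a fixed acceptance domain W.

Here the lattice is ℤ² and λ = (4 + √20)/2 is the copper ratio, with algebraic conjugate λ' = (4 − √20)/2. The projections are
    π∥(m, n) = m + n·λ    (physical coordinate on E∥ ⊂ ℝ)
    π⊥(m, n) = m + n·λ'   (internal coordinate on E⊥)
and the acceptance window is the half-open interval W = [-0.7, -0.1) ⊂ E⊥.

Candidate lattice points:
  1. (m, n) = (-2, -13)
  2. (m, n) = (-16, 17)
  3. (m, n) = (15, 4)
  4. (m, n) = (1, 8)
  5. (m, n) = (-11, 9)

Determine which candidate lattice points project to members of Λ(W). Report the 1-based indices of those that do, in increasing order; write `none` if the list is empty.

Compute λ' = (4−√20)/2 = -0.236068, so π⊥(m,n) = m -0.236068·n.
candidate 1: (m,n)=(-2,-13) → π∥ = -2-13·λ ≈ -57.068884, π⊥ = -2-13·λ' ≈ 1.068884 ∉ [-0.7, -0.1) ⇒ out
candidate 2: (m,n)=(-16,17) → π∥ = -16+17·λ ≈ 56.013156, π⊥ = -16+17·λ' ≈ -20.013156 ∉ [-0.7, -0.1) ⇒ out
candidate 3: (m,n)=(15,4) → π∥ = 15+4·λ ≈ 31.944272, π⊥ = 15+4·λ' ≈ 14.055728 ∉ [-0.7, -0.1) ⇒ out
candidate 4: (m,n)=(1,8) → π∥ = 1+8·λ ≈ 34.888544, π⊥ = 1+8·λ' ≈ -0.888544 ∉ [-0.7, -0.1) ⇒ out
candidate 5: (m,n)=(-11,9) → π∥ = -11+9·λ ≈ 27.124612, π⊥ = -11+9·λ' ≈ -13.124612 ∉ [-0.7, -0.1) ⇒ out

none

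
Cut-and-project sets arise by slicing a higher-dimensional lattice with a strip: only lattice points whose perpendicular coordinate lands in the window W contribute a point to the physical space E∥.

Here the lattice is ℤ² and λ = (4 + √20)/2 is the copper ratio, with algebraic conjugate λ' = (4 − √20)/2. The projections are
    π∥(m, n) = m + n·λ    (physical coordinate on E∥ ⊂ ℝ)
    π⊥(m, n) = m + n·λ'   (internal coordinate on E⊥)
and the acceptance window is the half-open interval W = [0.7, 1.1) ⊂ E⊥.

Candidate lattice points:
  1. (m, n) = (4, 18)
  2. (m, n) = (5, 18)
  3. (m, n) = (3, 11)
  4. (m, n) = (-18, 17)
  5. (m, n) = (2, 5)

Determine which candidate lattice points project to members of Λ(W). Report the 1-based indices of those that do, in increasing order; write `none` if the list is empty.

Numerically λ ≈ 4.236068 and λ' = −1/λ ≈ -0.236068.
#1 (4,18): internal coord 4 + (18)·λ' = -0.249224; -0.249224 ∉ [0.7, 1.1) → out
#2 (5,18): internal coord 5 + (18)·λ' = +0.750776; +0.750776 ∈ [0.7, 1.1) → IN Λ
#3 (3,11): internal coord 3 + (11)·λ' = +0.403252; +0.403252 ∉ [0.7, 1.1) → out
#4 (-18,17): internal coord -18 + (17)·λ' = -22.013156; -22.013156 ∉ [0.7, 1.1) → out
#5 (2,5): internal coord 2 + (5)·λ' = +0.819660; +0.819660 ∈ [0.7, 1.1) → IN Λ

2, 5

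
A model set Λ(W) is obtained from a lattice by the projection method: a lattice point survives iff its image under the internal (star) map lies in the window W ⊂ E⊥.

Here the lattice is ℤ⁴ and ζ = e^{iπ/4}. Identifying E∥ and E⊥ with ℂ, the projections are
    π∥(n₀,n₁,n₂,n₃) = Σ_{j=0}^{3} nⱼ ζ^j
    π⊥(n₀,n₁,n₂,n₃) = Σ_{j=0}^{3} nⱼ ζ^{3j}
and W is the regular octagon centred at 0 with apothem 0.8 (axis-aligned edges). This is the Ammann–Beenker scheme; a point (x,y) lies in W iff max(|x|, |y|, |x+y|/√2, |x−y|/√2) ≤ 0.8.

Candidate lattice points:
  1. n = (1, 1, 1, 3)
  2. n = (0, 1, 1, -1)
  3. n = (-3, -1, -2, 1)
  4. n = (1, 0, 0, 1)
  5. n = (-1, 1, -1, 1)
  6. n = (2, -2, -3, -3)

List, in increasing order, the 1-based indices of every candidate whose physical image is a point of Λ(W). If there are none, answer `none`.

With ζ = e^{iπ/4} the internal vectors are ζ^0,ζ^3,ζ^6,ζ^9.
#1 (1, 1, 1, 3): internal (2.4142, 1.8284); octagon support 3.0000 vs apothem 0.8 → ∉ W
#2 (0, 1, 1, -1): internal (-1.4142, -1.0000); octagon support 1.7071 vs apothem 0.8 → ∉ W
#3 (-3, -1, -2, 1): internal (-1.5858, 2.0000); octagon support 2.5355 vs apothem 0.8 → ∉ W
#4 (1, 0, 0, 1): internal (1.7071, 0.7071); octagon support 1.7071 vs apothem 0.8 → ∉ W
#5 (-1, 1, -1, 1): internal (-1.0000, 2.4142); octagon support 2.4142 vs apothem 0.8 → ∉ W
#6 (2, -2, -3, -3): internal (1.2929, -0.5355); octagon support 1.2929 vs apothem 0.8 → ∉ W

none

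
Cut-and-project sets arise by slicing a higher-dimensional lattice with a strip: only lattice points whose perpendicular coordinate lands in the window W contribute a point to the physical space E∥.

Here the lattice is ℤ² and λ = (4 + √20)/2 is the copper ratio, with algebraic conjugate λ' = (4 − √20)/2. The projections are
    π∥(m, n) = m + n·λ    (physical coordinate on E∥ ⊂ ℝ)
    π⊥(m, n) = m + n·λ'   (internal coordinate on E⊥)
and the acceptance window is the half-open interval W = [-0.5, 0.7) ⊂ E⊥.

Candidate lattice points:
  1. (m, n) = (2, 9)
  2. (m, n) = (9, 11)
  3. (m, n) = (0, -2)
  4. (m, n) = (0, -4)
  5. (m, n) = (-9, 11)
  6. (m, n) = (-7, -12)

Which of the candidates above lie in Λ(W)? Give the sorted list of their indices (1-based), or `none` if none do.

1, 3

Compute λ' = (4−√20)/2 = -0.2361, so π⊥(m,n) = m -0.2361·n.
#1 (2,9): internal coord 2 + (9)·λ' = -0.1246; -0.1246 ∈ [-0.5, 0.7) → IN Λ
#2 (9,11): internal coord 9 + (11)·λ' = +6.4033; +6.4033 ∉ [-0.5, 0.7) → out
#3 (0,-2): internal coord 0 + (-2)·λ' = +0.4721; +0.4721 ∈ [-0.5, 0.7) → IN Λ
#4 (0,-4): internal coord 0 + (-4)·λ' = +0.9443; +0.9443 ∉ [-0.5, 0.7) → out
#5 (-9,11): internal coord -9 + (11)·λ' = -11.5967; -11.5967 ∉ [-0.5, 0.7) → out
#6 (-7,-12): internal coord -7 + (-12)·λ' = -4.1672; -4.1672 ∉ [-0.5, 0.7) → out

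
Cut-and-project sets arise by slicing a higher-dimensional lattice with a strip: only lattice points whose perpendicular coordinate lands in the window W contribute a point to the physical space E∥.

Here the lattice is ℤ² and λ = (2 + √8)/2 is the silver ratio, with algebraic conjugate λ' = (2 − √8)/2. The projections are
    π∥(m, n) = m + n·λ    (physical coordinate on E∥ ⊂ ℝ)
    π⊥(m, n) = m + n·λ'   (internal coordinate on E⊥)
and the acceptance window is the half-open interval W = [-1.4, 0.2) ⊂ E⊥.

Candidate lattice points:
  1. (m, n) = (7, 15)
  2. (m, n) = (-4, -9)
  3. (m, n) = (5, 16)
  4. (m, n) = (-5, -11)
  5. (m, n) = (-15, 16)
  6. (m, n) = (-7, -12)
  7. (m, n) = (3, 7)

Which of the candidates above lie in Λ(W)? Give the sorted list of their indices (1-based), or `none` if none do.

2, 4, 7

Compute λ' = (2−√8)/2 = -0.4142, so π⊥(m,n) = m -0.4142·n.
[1] lift (7,15): star map gives 0.7868; window check -1.4 ≤ 0.7868 < 0.2 is false → out
[2] lift (-4,-9): star map gives -0.2721; window check -1.4 ≤ -0.2721 < 0.2 is true → IN Λ
[3] lift (5,16): star map gives -1.6274; window check -1.4 ≤ -1.6274 < 0.2 is false → out
[4] lift (-5,-11): star map gives -0.4437; window check -1.4 ≤ -0.4437 < 0.2 is true → IN Λ
[5] lift (-15,16): star map gives -21.6274; window check -1.4 ≤ -21.6274 < 0.2 is false → out
[6] lift (-7,-12): star map gives -2.0294; window check -1.4 ≤ -2.0294 < 0.2 is false → out
[7] lift (3,7): star map gives 0.1005; window check -1.4 ≤ 0.1005 < 0.2 is true → IN Λ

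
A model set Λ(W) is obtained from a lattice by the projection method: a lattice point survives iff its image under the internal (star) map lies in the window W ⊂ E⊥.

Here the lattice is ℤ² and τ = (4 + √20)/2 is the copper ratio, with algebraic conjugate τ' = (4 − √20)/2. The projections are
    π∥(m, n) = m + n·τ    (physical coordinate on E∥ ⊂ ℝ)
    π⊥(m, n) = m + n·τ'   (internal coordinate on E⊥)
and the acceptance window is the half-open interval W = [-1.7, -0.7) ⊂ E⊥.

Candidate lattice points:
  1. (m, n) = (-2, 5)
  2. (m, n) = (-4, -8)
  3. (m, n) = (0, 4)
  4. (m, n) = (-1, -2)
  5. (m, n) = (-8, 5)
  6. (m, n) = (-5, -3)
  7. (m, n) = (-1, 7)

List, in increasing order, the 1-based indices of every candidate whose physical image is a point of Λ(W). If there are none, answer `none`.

Compute τ' = (4−√20)/2 = -0.236068, so π⊥(m,n) = m -0.236068·n.
#1 (-2,5): internal coord -2 + (5)·τ' = -3.180340; -3.180340 ∉ [-1.7, -0.7) → out
#2 (-4,-8): internal coord -4 + (-8)·τ' = -2.111456; -2.111456 ∉ [-1.7, -0.7) → out
#3 (0,4): internal coord 0 + (4)·τ' = -0.944272; -0.944272 ∈ [-1.7, -0.7) → IN Λ
#4 (-1,-2): internal coord -1 + (-2)·τ' = -0.527864; -0.527864 ∉ [-1.7, -0.7) → out
#5 (-8,5): internal coord -8 + (5)·τ' = -9.180340; -9.180340 ∉ [-1.7, -0.7) → out
#6 (-5,-3): internal coord -5 + (-3)·τ' = -4.291796; -4.291796 ∉ [-1.7, -0.7) → out
#7 (-1,7): internal coord -1 + (7)·τ' = -2.652476; -2.652476 ∉ [-1.7, -0.7) → out

3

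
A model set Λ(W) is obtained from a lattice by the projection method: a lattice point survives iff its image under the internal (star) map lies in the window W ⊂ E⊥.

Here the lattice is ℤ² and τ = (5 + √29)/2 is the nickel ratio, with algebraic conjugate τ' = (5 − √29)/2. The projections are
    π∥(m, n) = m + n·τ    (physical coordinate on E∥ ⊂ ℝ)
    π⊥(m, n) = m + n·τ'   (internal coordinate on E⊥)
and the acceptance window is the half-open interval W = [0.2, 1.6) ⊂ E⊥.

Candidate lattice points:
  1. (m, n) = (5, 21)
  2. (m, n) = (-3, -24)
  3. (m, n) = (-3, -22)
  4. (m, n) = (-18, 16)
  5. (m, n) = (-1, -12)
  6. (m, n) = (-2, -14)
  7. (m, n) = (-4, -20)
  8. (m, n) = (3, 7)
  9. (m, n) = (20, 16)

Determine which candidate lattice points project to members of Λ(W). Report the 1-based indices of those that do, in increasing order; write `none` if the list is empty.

1, 3, 5, 6

Numerically τ ≈ 5.1926 and τ' = −1/τ ≈ -0.1926.
candidate 1: (m,n)=(5,21) → π∥ = 5+21·τ ≈ 114.0442, π⊥ = 5+21·τ' ≈ 0.9558 ∈ [0.2, 1.6) ⇒ IN Λ
candidate 2: (m,n)=(-3,-24) → π∥ = -3-24·τ ≈ -127.6220, π⊥ = -3-24·τ' ≈ 1.6220 ∉ [0.2, 1.6) ⇒ out
candidate 3: (m,n)=(-3,-22) → π∥ = -3-22·τ ≈ -117.2368, π⊥ = -3-22·τ' ≈ 1.2368 ∈ [0.2, 1.6) ⇒ IN Λ
candidate 4: (m,n)=(-18,16) → π∥ = -18+16·τ ≈ 65.0813, π⊥ = -18+16·τ' ≈ -21.0813 ∉ [0.2, 1.6) ⇒ out
candidate 5: (m,n)=(-1,-12) → π∥ = -1-12·τ ≈ -63.3110, π⊥ = -1-12·τ' ≈ 1.3110 ∈ [0.2, 1.6) ⇒ IN Λ
candidate 6: (m,n)=(-2,-14) → π∥ = -2-14·τ ≈ -74.6962, π⊥ = -2-14·τ' ≈ 0.6962 ∈ [0.2, 1.6) ⇒ IN Λ
candidate 7: (m,n)=(-4,-20) → π∥ = -4-20·τ ≈ -107.8516, π⊥ = -4-20·τ' ≈ -0.1484 ∉ [0.2, 1.6) ⇒ out
candidate 8: (m,n)=(3,7) → π∥ = 3+7·τ ≈ 39.3481, π⊥ = 3+7·τ' ≈ 1.6519 ∉ [0.2, 1.6) ⇒ out
candidate 9: (m,n)=(20,16) → π∥ = 20+16·τ ≈ 103.0813, π⊥ = 20+16·τ' ≈ 16.9187 ∉ [0.2, 1.6) ⇒ out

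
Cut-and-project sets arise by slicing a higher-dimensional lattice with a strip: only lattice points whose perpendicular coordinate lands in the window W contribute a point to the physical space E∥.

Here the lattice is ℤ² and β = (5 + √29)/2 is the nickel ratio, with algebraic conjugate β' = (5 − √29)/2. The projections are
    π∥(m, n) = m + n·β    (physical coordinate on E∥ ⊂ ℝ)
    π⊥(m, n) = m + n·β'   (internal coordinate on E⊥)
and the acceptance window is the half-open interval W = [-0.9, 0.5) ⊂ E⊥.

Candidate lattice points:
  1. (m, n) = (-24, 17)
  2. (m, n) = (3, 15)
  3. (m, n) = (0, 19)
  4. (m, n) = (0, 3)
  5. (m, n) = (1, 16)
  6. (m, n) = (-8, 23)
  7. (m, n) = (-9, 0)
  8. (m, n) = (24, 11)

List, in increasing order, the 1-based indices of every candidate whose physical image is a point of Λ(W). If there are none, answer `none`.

β' = (5−√29)/2 ≈ -0.19258.
[1] lift (-24,17): star map gives -27.27390; window check -0.9 ≤ -27.27390 < 0.5 is false → out
[2] lift (3,15): star map gives 0.11126; window check -0.9 ≤ 0.11126 < 0.5 is true → IN Λ
[3] lift (0,19): star map gives -3.65907; window check -0.9 ≤ -3.65907 < 0.5 is false → out
[4] lift (0,3): star map gives -0.57775; window check -0.9 ≤ -0.57775 < 0.5 is true → IN Λ
[5] lift (1,16): star map gives -2.08132; window check -0.9 ≤ -2.08132 < 0.5 is false → out
[6] lift (-8,23): star map gives -12.42940; window check -0.9 ≤ -12.42940 < 0.5 is false → out
[7] lift (-9,0): star map gives -9.00000; window check -0.9 ≤ -9.00000 < 0.5 is false → out
[8] lift (24,11): star map gives 21.88159; window check -0.9 ≤ 21.88159 < 0.5 is false → out

2, 4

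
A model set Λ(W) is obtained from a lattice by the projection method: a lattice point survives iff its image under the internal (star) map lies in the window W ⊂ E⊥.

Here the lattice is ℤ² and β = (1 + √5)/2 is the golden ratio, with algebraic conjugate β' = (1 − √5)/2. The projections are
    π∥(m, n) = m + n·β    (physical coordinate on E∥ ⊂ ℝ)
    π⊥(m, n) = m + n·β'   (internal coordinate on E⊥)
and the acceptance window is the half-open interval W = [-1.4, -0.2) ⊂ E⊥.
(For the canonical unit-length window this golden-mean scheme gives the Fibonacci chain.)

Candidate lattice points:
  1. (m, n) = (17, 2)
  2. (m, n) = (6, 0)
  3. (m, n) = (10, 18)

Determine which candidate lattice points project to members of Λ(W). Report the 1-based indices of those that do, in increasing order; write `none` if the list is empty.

Compute β' = (1−√5)/2 = -0.6180, so π⊥(m,n) = m -0.6180·n.
candidate 1: (m,n)=(17,2) → π∥ = 17+2·β ≈ 20.2361, π⊥ = 17+2·β' ≈ 15.7639 ∉ [-1.4, -0.2) ⇒ out
candidate 2: (m,n)=(6,0) → π∥ = 6+0·β ≈ 6.0000, π⊥ = 6+0·β' ≈ 6.0000 ∉ [-1.4, -0.2) ⇒ out
candidate 3: (m,n)=(10,18) → π∥ = 10+18·β ≈ 39.1246, π⊥ = 10+18·β' ≈ -1.1246 ∈ [-1.4, -0.2) ⇒ IN Λ

3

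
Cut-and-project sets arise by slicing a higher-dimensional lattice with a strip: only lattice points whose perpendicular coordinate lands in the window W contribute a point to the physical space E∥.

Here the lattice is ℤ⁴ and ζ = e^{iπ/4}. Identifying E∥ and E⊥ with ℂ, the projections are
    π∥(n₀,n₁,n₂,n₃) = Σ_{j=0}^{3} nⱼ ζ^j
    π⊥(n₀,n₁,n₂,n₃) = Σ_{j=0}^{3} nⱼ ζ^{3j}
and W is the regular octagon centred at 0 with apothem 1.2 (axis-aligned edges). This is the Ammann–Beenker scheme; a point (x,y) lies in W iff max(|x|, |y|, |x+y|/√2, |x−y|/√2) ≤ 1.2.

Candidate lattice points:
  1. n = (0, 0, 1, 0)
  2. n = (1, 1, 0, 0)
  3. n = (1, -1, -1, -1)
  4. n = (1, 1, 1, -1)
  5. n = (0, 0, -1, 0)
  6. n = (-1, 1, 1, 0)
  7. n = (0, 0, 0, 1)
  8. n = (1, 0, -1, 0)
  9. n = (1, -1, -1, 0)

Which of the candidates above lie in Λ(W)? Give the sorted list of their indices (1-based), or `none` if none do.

Internal map: ζ^{3j} for j=0..3 gives (1,0), (−√2/2,√2/2), (0,−1), (√2/2,√2/2).
candidate 1: n = (0, 0, 1, 0) → π⊥ ≈ (+0.00000, -1.00000); max(|x|,|y|,|x±y|/√2) = 1.00000 ≤ 1.2 ⇒ ∈ W
candidate 2: n = (1, 1, 0, 0) → π⊥ ≈ (+0.29289, +0.70711); max(|x|,|y|,|x±y|/√2) = 0.70711 ≤ 1.2 ⇒ ∈ W
candidate 3: n = (1, -1, -1, -1) → π⊥ ≈ (+1.00000, -0.41421); max(|x|,|y|,|x±y|/√2) = 1.00000 ≤ 1.2 ⇒ ∈ W
candidate 4: n = (1, 1, 1, -1) → π⊥ ≈ (-0.41421, -1.00000); max(|x|,|y|,|x±y|/√2) = 1.00000 ≤ 1.2 ⇒ ∈ W
candidate 5: n = (0, 0, -1, 0) → π⊥ ≈ (+0.00000, +1.00000); max(|x|,|y|,|x±y|/√2) = 1.00000 ≤ 1.2 ⇒ ∈ W
candidate 6: n = (-1, 1, 1, 0) → π⊥ ≈ (-1.70711, -0.29289); max(|x|,|y|,|x±y|/√2) = 1.70711 > 1.2 ⇒ ∉ W
candidate 7: n = (0, 0, 0, 1) → π⊥ ≈ (+0.70711, +0.70711); max(|x|,|y|,|x±y|/√2) = 1.00000 ≤ 1.2 ⇒ ∈ W
candidate 8: n = (1, 0, -1, 0) → π⊥ ≈ (+1.00000, +1.00000); max(|x|,|y|,|x±y|/√2) = 1.41421 > 1.2 ⇒ ∉ W
candidate 9: n = (1, -1, -1, 0) → π⊥ ≈ (+1.70711, +0.29289); max(|x|,|y|,|x±y|/√2) = 1.70711 > 1.2 ⇒ ∉ W

1, 2, 3, 4, 5, 7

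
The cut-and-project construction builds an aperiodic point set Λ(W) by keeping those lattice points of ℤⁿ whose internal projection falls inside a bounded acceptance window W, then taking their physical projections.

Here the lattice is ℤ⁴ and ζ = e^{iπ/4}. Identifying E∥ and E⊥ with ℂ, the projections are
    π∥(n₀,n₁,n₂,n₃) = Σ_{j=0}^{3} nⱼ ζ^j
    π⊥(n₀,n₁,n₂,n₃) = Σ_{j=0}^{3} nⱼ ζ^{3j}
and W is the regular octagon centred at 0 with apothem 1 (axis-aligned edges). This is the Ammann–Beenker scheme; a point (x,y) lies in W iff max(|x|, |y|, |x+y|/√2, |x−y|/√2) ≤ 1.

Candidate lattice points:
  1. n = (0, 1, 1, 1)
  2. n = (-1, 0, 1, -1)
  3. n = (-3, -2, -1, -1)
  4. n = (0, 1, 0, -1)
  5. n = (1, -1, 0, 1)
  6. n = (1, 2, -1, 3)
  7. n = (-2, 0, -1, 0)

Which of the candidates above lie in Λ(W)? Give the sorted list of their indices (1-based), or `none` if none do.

1

π⊥(n) = n₀ + n₁ζ³ + n₂ζ⁶ + n₃ζ⁹ where ζ = e^{iπ/4}.
candidate 1: n = (0, 1, 1, 1) → π⊥ ≈ (+0.000000, +0.414214); max(|x|,|y|,|x±y|/√2) = 0.414214 ≤ 1 ⇒ ∈ W
candidate 2: n = (-1, 0, 1, -1) → π⊥ ≈ (-1.707107, -1.707107); max(|x|,|y|,|x±y|/√2) = 2.414214 > 1 ⇒ ∉ W
candidate 3: n = (-3, -2, -1, -1) → π⊥ ≈ (-2.292893, -1.121320); max(|x|,|y|,|x±y|/√2) = 2.414214 > 1 ⇒ ∉ W
candidate 4: n = (0, 1, 0, -1) → π⊥ ≈ (-1.414214, +0.000000); max(|x|,|y|,|x±y|/√2) = 1.414214 > 1 ⇒ ∉ W
candidate 5: n = (1, -1, 0, 1) → π⊥ ≈ (+2.414214, +0.000000); max(|x|,|y|,|x±y|/√2) = 2.414214 > 1 ⇒ ∉ W
candidate 6: n = (1, 2, -1, 3) → π⊥ ≈ (+1.707107, +4.535534); max(|x|,|y|,|x±y|/√2) = 4.535534 > 1 ⇒ ∉ W
candidate 7: n = (-2, 0, -1, 0) → π⊥ ≈ (-2.000000, +1.000000); max(|x|,|y|,|x±y|/√2) = 2.121320 > 1 ⇒ ∉ W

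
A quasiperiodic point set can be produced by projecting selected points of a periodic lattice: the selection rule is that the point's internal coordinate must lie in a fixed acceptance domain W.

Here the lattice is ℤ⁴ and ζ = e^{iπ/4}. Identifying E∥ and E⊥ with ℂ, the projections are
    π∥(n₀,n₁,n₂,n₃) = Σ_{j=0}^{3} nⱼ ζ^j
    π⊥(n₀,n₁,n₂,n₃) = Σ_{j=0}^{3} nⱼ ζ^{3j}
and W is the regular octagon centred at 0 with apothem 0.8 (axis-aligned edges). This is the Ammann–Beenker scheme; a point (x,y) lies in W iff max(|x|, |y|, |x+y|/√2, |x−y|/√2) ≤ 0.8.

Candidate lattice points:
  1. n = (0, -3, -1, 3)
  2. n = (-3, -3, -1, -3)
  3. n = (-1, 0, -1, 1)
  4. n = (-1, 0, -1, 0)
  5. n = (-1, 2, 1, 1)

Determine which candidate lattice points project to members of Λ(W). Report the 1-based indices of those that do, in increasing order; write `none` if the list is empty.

With ζ = e^{iπ/4} the internal vectors are ζ^0,ζ^3,ζ^6,ζ^9.
candidate 1: n = (0, -3, -1, 3) → π⊥ ≈ (+4.24264, +1.00000); max(|x|,|y|,|x±y|/√2) = 4.24264 > 0.8 ⇒ ∉ W
candidate 2: n = (-3, -3, -1, -3) → π⊥ ≈ (-3.00000, -3.24264); max(|x|,|y|,|x±y|/√2) = 4.41421 > 0.8 ⇒ ∉ W
candidate 3: n = (-1, 0, -1, 1) → π⊥ ≈ (-0.29289, +1.70711); max(|x|,|y|,|x±y|/√2) = 1.70711 > 0.8 ⇒ ∉ W
candidate 4: n = (-1, 0, -1, 0) → π⊥ ≈ (-1.00000, +1.00000); max(|x|,|y|,|x±y|/√2) = 1.41421 > 0.8 ⇒ ∉ W
candidate 5: n = (-1, 2, 1, 1) → π⊥ ≈ (-1.70711, +1.12132); max(|x|,|y|,|x±y|/√2) = 2.00000 > 0.8 ⇒ ∉ W

none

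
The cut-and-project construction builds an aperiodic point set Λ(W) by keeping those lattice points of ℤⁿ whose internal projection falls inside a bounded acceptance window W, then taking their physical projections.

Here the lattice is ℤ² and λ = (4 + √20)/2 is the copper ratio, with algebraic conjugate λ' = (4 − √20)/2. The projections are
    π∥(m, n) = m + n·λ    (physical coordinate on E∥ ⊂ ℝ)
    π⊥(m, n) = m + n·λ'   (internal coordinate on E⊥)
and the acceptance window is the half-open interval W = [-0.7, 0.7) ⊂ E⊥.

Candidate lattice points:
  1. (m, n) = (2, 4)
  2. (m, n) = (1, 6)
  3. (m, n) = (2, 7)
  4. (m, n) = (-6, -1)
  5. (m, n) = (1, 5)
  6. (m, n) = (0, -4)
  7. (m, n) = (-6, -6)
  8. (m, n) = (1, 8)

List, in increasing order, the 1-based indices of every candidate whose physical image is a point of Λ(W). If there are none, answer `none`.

2, 3, 5

λ' = (4−√20)/2 ≈ -0.236068.
[1] lift (2,4): star map gives 1.055728; window check -0.7 ≤ 1.055728 < 0.7 is false → out
[2] lift (1,6): star map gives -0.416408; window check -0.7 ≤ -0.416408 < 0.7 is true → IN Λ
[3] lift (2,7): star map gives 0.347524; window check -0.7 ≤ 0.347524 < 0.7 is true → IN Λ
[4] lift (-6,-1): star map gives -5.763932; window check -0.7 ≤ -5.763932 < 0.7 is false → out
[5] lift (1,5): star map gives -0.180340; window check -0.7 ≤ -0.180340 < 0.7 is true → IN Λ
[6] lift (0,-4): star map gives 0.944272; window check -0.7 ≤ 0.944272 < 0.7 is false → out
[7] lift (-6,-6): star map gives -4.583592; window check -0.7 ≤ -4.583592 < 0.7 is false → out
[8] lift (1,8): star map gives -0.888544; window check -0.7 ≤ -0.888544 < 0.7 is false → out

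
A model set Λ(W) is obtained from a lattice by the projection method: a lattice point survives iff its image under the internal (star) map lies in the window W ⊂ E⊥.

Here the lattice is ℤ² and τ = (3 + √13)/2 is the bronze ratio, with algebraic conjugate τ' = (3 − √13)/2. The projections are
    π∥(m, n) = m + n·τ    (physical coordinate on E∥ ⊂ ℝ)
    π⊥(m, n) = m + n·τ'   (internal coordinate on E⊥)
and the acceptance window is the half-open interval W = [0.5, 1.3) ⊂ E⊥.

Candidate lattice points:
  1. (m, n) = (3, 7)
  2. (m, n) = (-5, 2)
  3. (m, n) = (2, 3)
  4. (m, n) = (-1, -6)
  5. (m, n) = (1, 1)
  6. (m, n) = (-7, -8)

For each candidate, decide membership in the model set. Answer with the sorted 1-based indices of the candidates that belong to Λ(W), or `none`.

1, 3, 4, 5

Compute τ' = (3−√13)/2 = -0.302776, so π⊥(m,n) = m -0.302776·n.
[1] lift (3,7): star map gives 0.880571; window check 0.5 ≤ 0.880571 < 1.3 is true → IN Λ
[2] lift (-5,2): star map gives -5.605551; window check 0.5 ≤ -5.605551 < 1.3 is false → out
[3] lift (2,3): star map gives 1.091673; window check 0.5 ≤ 1.091673 < 1.3 is true → IN Λ
[4] lift (-1,-6): star map gives 0.816654; window check 0.5 ≤ 0.816654 < 1.3 is true → IN Λ
[5] lift (1,1): star map gives 0.697224; window check 0.5 ≤ 0.697224 < 1.3 is true → IN Λ
[6] lift (-7,-8): star map gives -4.577795; window check 0.5 ≤ -4.577795 < 1.3 is false → out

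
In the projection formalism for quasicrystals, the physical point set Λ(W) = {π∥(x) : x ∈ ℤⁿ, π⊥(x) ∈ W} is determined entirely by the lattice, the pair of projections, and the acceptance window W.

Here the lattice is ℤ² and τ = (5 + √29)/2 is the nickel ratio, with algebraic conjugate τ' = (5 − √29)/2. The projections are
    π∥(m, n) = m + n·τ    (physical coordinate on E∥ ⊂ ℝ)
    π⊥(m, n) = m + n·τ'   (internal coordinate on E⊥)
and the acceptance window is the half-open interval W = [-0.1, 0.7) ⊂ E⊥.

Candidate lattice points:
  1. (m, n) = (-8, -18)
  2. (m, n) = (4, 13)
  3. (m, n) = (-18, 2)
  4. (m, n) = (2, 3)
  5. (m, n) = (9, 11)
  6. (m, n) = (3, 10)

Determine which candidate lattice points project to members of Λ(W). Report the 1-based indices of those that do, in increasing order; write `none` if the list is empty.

none

Compute τ' = (5−√29)/2 = -0.1926, so π⊥(m,n) = m -0.1926·n.
[1] lift (-8,-18): star map gives -4.5335; window check -0.1 ≤ -4.5335 < 0.7 is false → out
[2] lift (4,13): star map gives 1.4964; window check -0.1 ≤ 1.4964 < 0.7 is false → out
[3] lift (-18,2): star map gives -18.3852; window check -0.1 ≤ -18.3852 < 0.7 is false → out
[4] lift (2,3): star map gives 1.4223; window check -0.1 ≤ 1.4223 < 0.7 is false → out
[5] lift (9,11): star map gives 6.8816; window check -0.1 ≤ 6.8816 < 0.7 is false → out
[6] lift (3,10): star map gives 1.0742; window check -0.1 ≤ 1.0742 < 0.7 is false → out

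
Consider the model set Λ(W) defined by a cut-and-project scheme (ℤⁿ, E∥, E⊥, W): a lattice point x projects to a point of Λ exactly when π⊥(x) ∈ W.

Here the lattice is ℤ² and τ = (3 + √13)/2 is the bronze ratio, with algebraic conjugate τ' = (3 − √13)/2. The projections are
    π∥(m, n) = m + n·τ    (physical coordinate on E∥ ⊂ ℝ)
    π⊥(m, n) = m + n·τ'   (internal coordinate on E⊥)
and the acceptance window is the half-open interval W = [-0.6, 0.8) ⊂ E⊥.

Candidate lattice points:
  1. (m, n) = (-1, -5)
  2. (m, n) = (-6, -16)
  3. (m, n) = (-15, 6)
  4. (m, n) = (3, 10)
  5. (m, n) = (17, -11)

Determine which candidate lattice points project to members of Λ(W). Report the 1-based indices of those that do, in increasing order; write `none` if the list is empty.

1, 4

τ' = (3−√13)/2 ≈ -0.30278.
candidate 1: (m,n)=(-1,-5) → π∥ = -1-5·τ ≈ -17.51388, π⊥ = -1-5·τ' ≈ 0.51388 ∈ [-0.6, 0.8) ⇒ IN Λ
candidate 2: (m,n)=(-6,-16) → π∥ = -6-16·τ ≈ -58.84441, π⊥ = -6-16·τ' ≈ -1.15559 ∉ [-0.6, 0.8) ⇒ out
candidate 3: (m,n)=(-15,6) → π∥ = -15+6·τ ≈ 4.81665, π⊥ = -15+6·τ' ≈ -16.81665 ∉ [-0.6, 0.8) ⇒ out
candidate 4: (m,n)=(3,10) → π∥ = 3+10·τ ≈ 36.02776, π⊥ = 3+10·τ' ≈ -0.02776 ∈ [-0.6, 0.8) ⇒ IN Λ
candidate 5: (m,n)=(17,-11) → π∥ = 17-11·τ ≈ -19.33053, π⊥ = 17-11·τ' ≈ 20.33053 ∉ [-0.6, 0.8) ⇒ out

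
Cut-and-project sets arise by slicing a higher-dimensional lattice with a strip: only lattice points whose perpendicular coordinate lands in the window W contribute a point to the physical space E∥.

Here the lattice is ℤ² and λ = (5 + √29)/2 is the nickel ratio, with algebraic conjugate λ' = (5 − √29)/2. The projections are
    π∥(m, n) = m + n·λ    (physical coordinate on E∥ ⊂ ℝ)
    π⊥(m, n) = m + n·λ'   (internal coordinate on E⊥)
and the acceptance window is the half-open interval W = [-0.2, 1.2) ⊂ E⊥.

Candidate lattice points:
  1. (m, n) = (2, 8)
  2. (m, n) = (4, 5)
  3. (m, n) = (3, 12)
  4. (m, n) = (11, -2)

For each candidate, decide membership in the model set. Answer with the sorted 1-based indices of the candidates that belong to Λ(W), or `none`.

1, 3

Numerically λ ≈ 5.192582 and λ' = −1/λ ≈ -0.192582.
[1] lift (2,8): star map gives 0.459341; window check -0.2 ≤ 0.459341 < 1.2 is true → IN Λ
[2] lift (4,5): star map gives 3.037088; window check -0.2 ≤ 3.037088 < 1.2 is false → out
[3] lift (3,12): star map gives 0.689011; window check -0.2 ≤ 0.689011 < 1.2 is true → IN Λ
[4] lift (11,-2): star map gives 11.385165; window check -0.2 ≤ 11.385165 < 1.2 is false → out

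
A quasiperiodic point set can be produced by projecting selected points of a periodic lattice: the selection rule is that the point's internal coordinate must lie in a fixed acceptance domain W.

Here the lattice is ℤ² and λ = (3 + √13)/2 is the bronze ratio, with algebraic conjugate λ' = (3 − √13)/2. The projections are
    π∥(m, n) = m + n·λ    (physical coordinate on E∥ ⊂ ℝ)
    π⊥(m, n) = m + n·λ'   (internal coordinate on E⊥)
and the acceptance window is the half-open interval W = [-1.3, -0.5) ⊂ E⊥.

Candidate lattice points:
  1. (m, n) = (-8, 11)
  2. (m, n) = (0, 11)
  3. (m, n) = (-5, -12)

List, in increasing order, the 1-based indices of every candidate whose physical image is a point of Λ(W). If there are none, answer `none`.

none

Compute λ' = (3−√13)/2 = -0.30278, so π⊥(m,n) = m -0.30278·n.
candidate 1: (m,n)=(-8,11) → π∥ = -8+11·λ ≈ 28.33053, π⊥ = -8+11·λ' ≈ -11.33053 ∉ [-1.3, -0.5) ⇒ out
candidate 2: (m,n)=(0,11) → π∥ = 0+11·λ ≈ 36.33053, π⊥ = 0+11·λ' ≈ -3.33053 ∉ [-1.3, -0.5) ⇒ out
candidate 3: (m,n)=(-5,-12) → π∥ = -5-12·λ ≈ -44.63331, π⊥ = -5-12·λ' ≈ -1.36669 ∉ [-1.3, -0.5) ⇒ out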